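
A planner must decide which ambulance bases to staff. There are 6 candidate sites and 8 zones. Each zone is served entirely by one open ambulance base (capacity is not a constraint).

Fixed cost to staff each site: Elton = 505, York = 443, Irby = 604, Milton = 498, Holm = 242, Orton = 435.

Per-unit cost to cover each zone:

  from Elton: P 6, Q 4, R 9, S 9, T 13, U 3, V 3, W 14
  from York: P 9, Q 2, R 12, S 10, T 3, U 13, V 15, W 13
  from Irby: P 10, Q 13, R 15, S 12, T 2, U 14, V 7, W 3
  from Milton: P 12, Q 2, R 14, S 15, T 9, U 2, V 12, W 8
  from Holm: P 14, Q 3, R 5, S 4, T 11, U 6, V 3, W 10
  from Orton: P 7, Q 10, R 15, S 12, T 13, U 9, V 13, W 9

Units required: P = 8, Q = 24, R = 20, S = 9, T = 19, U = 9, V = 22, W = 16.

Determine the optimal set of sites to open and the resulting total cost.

For any fixed open set, each zone goes to its cheapest open site; total = fixed + service.
{Holm}: P→Holm 14·8=112, Q→Holm 3·24=72, R→Holm 5·20=100, S→Holm 4·9=36, T→Holm 11·19=209, U→Holm 6·9=54, V→Holm 3·22=66, W→Holm 10·16=160. Service 809; fixed 242; total 1051.
{York, Holm}: P→York 9·8=72, Q→York 2·24=48, R→Holm 5·20=100, S→Holm 4·9=36, T→York 3·19=57, U→Holm 6·9=54, V→Holm 3·22=66, W→Holm 10·16=160. Service 593; fixed 685; total 1278.
{Irby, Holm}: service 494 + fixed 846 = 1340
{Elton, York, Irby, Milton, Holm, Orton}: P→Elton 6·8=48, Q→York 2·24=48, R→Holm 5·20=100, S→Holm 4·9=36, T→Irby 2·19=38, U→Milton 2·9=18, V→Elton 3·22=66, W→Irby 3·16=48. Service 402; fixed 2727; total 3129.
No other subset beats 1051.

Open Holm only; minimum total cost 1051.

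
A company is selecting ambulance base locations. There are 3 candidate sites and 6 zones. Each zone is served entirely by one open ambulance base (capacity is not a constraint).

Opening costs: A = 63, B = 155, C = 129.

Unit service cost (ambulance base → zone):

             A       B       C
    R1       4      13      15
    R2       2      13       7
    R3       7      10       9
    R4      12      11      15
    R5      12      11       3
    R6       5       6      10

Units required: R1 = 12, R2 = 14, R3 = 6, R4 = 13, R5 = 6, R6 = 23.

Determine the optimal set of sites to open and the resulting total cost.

Open A only; minimum total cost 524.

For any fixed open set, each zone goes to its cheapest open site; total = fixed + service.
{A}: R1→A 4·12=48, R2→A 2·14=28, R3→A 7·6=42, R4→A 12·13=156, R5→A 12·6=72, R6→A 5·23=115. Service 461; fixed 63; total 524.
{A, C}: service 407 + fixed 192 = 599
{A, B}: service 442 + fixed 218 = 660
{A, B, C}: service 394 + fixed 347 = 741
(All 7 nonempty subsets were checked; A only is lowest.)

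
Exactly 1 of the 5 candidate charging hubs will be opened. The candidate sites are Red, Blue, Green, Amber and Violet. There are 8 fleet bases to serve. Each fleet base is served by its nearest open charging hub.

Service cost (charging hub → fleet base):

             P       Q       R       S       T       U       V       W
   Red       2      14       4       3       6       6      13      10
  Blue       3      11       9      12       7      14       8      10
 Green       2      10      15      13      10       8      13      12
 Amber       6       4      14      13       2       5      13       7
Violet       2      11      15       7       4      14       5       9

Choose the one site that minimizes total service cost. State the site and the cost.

With exactly 1 open, each fleet base uses its cheapest among the chosen.
{Red}: P→Red 2, Q→Red 14, R→Red 4, S→Red 3, T→Red 6, U→Red 6, V→Red 13, W→Red 10. Service cost 58.
{Amber}: service cost 64
{Violet}: service cost 67
Among all 5 size-1 choices, {Red} is lowest.

Choose Red only; total service cost 58.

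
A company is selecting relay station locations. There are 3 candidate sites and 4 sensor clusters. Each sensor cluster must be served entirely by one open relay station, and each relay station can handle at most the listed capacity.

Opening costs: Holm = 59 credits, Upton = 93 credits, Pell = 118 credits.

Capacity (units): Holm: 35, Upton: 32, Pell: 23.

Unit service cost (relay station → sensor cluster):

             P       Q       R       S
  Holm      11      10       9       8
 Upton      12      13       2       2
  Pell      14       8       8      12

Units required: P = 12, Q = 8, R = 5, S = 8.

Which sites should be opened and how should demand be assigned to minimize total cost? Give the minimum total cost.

Minimum total cost: 380

Open {Holm}: P→Holm 11·12=132, Q→Holm 10·8=80, R→Holm 9·5=45, S→Holm 8·8=64.
Loads: Holm carries 33/35. Service 321; fixed 59; total 380.
Next best feasible plan costs 390.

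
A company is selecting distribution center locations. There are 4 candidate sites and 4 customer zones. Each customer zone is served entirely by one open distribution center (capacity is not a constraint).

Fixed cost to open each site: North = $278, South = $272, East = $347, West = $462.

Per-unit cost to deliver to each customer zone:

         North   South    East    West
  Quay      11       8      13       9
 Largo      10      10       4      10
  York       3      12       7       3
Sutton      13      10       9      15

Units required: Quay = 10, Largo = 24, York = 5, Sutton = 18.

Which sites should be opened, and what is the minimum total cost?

For any fixed open set, each customer zone goes to its cheapest open site; total = fixed + service.
{East}: Quay→East 13·10=130, Largo→East 4·24=96, York→East 7·5=35, Sutton→East 9·18=162. Service 423; fixed 347; total 770.
{South}: service 560 + fixed 272 = 832
{North}: service 599 + fixed 278 = 877
{North, South, East, West}: service 353 + fixed 1359 = 1712
No other subset beats 770.

Open East only; minimum total cost 770.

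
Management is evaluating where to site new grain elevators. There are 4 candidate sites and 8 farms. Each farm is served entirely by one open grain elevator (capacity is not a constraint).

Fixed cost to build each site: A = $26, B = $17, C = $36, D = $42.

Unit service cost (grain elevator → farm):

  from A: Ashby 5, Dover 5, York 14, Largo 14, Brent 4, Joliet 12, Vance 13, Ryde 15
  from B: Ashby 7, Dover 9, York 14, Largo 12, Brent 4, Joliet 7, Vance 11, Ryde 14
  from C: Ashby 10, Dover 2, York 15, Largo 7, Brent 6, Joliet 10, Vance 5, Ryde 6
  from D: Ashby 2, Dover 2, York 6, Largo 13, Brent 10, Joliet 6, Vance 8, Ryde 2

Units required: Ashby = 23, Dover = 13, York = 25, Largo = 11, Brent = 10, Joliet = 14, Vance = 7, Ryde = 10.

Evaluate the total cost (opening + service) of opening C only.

Each farm is assigned to its cheapest site among the open ones.
{C}: Ashby→C 10·23=230, Dover→C 2·13=26, York→C 15·25=375, Largo→C 7·11=77, Brent→C 6·10=60, Joliet→C 10·14=140, Vance→C 5·7=35, Ryde→C 6·10=60. Service 1003; fixed 36; total 1039.

Total cost: 1039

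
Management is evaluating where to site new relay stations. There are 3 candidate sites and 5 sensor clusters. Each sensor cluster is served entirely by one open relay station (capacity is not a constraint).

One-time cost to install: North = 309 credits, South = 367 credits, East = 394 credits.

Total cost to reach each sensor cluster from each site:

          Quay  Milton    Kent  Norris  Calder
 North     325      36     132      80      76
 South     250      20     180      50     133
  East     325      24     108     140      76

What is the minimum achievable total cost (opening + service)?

For any fixed open set, each sensor cluster goes to its cheapest open site; total = fixed + service.
{North}: Quay→North 325, Milton→North 36, Kent→North 132, Norris→North 80, Calder→North 76. Service 649; fixed 309; total 958.
{South}: service 633 + fixed 367 = 1000
{East}: service 673 + fixed 394 = 1067
{North, South, East}: Quay→South 250, Milton→South 20, Kent→East 108, Norris→South 50, Calder→North 76. Service 504; fixed 1070; total 1574.
No other subset beats 958.

Minimum total cost: 958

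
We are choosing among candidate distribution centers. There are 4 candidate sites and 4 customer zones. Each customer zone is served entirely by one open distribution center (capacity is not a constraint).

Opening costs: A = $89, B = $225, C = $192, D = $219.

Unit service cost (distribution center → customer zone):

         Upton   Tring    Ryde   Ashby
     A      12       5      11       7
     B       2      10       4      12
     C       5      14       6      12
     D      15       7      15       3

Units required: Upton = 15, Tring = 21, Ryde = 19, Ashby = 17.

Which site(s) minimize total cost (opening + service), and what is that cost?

Open A and B; minimum total cost 644.

For any fixed open set, each customer zone goes to its cheapest open site; total = fixed + service.
{A, B}: Upton→B 2·15=30, Tring→A 5·21=105, Ryde→B 4·19=76, Ashby→A 7·17=119. Service 330; fixed 314; total 644.
{A, C}: Upton→C 5·15=75, Tring→A 5·21=105, Ryde→C 6·19=114, Ashby→A 7·17=119. Service 413; fixed 281; total 694.
{A}: Upton→A 12·15=180, Tring→A 5·21=105, Ryde→A 11·19=209, Ashby→A 7·17=119. Service 613; fixed 89; total 702.
{A, B, C, D}: service 262 + fixed 725 = 987
No other subset beats 644.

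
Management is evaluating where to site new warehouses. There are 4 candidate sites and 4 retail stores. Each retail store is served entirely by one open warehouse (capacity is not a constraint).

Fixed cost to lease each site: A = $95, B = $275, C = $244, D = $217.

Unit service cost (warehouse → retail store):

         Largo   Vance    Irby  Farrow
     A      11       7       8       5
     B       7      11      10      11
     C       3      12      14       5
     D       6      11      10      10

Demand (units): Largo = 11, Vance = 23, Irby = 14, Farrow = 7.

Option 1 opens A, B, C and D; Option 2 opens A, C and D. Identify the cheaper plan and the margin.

Option 2 is cheaper by 275.

Option 1: {A, B, C, D}: Largo→C 3·11=33, Vance→A 7·23=161, Irby→A 8·14=112, Farrow→A 5·7=35. Service 341; fixed 831; total 1172.
Option 2: {A, C, D}: Largo→C 3·11=33, Vance→A 7·23=161, Irby→A 8·14=112, Farrow→A 5·7=35. Service 341; fixed 556; total 897.
Difference: |1172 − 897| = 275.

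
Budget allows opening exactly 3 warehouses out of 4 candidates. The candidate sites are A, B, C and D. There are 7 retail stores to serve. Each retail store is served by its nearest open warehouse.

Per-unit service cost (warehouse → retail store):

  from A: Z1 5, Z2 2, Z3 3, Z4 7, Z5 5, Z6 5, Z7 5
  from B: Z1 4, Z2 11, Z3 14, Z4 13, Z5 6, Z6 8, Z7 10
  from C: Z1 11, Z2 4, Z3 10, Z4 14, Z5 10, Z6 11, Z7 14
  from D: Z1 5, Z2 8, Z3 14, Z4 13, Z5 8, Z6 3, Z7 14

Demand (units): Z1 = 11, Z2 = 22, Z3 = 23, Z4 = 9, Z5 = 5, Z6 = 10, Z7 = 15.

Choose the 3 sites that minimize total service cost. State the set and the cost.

With exactly 3 open, each retail store uses its cheapest among the chosen.
{A, B, D}: Z1→B 4·11=44, Z2→A 2·22=44, Z3→A 3·23=69, Z4→A 7·9=63, Z5→A 5·5=25, Z6→D 3·10=30, Z7→A 5·15=75. Service cost 350.
{A, C, D}: service cost 361
{A, B, C}: service cost 370
Among all 4 size-3 choices, {A, B, D} is lowest.

Choose A, B and D; total service cost 350.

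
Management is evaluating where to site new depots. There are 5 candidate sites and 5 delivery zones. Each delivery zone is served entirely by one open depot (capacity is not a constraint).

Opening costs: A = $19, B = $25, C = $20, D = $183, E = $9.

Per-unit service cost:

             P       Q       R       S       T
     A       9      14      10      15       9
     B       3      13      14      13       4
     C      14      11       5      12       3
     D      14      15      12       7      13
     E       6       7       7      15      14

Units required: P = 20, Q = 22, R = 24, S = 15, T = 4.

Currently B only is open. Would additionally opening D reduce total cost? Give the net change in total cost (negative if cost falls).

No — net change +45 (cost rises by 45).

Current service cost with {B}: 893.
Adding D: each delivery zone re-picks its cheapest; new service cost 755, saving 138.
Extra fixed cost: 183. Net change = 183 − 138 = 45.
(Totals: 918 → 963.)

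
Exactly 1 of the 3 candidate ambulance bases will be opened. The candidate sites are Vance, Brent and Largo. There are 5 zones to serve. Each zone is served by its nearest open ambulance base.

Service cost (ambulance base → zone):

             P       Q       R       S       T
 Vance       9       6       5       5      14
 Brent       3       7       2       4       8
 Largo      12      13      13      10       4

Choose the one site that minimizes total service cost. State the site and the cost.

Choose Brent only; total service cost 24.

With exactly 1 open, each zone uses its cheapest among the chosen.
{Brent}: P→Brent 3, Q→Brent 7, R→Brent 2, S→Brent 4, T→Brent 8. Service cost 24.
{Vance}: service cost 39
{Largo}: service cost 52
Among all 3 size-1 choices, {Brent} is lowest.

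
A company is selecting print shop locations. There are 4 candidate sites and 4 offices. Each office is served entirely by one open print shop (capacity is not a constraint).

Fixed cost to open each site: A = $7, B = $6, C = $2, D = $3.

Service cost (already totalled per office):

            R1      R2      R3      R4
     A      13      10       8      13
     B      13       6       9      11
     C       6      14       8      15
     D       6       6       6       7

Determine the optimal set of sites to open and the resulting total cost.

Open D only; minimum total cost 28.

For any fixed open set, each office goes to its cheapest open site; total = fixed + service.
{D}: R1→D 6, R2→D 6, R3→D 6, R4→D 7. Service 25; fixed 3; total 28.
{C, D}: R1→C 6, R2→D 6, R3→D 6, R4→D 7. Service 25; fixed 5; total 30.
{B, D}: service 25 + fixed 9 = 34
{A, B, C, D}: R1→C 6, R2→B 6, R3→D 6, R4→D 7. Service 25; fixed 18; total 43.
No other subset beats 28.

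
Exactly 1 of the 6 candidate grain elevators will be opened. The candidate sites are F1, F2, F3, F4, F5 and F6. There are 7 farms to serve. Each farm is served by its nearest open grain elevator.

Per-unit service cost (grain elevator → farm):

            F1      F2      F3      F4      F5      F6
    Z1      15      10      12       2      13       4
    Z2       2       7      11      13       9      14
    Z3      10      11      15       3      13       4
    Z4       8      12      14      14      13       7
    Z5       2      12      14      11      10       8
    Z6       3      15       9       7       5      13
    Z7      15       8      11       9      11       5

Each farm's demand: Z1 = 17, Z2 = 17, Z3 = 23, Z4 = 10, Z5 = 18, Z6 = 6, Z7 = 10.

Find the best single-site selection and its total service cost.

Choose F6 only; total service cost 740.

With exactly 1 open, each farm uses its cheapest among the chosen.
{F6}: Z1→F6 4·17=68, Z2→F6 14·17=238, Z3→F6 4·23=92, Z4→F6 7·10=70, Z5→F6 8·18=144, Z6→F6 13·6=78, Z7→F6 5·10=50. Service cost 740.
{F4}: service cost 794
{F1}: service cost 803
Among all 6 size-1 choices, {F6} is lowest.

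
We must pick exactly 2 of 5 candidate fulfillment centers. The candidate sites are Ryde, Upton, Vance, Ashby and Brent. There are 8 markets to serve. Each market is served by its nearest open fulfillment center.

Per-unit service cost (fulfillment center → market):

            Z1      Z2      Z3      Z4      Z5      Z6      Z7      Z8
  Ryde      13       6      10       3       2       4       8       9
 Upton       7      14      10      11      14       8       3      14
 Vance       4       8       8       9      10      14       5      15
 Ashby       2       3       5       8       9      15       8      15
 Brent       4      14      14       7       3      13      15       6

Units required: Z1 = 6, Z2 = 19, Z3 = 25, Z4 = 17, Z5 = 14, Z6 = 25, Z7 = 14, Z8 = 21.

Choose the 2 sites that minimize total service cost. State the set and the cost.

Choose Ryde and Ashby; total service cost 674.

With exactly 2 open, each market uses its cheapest among the chosen.
{Ryde, Ashby}: Z1→Ashby 2·6=12, Z2→Ashby 3·19=57, Z3→Ashby 5·25=125, Z4→Ryde 3·17=51, Z5→Ryde 2·14=28, Z6→Ryde 4·25=100, Z7→Ryde 8·14=112, Z8→Ryde 9·21=189. Service cost 674.
{Ryde, Vance}: service cost 776
{Ryde, Brent}: service cost 805
Among all 10 size-2 choices, {Ryde, Ashby} is lowest.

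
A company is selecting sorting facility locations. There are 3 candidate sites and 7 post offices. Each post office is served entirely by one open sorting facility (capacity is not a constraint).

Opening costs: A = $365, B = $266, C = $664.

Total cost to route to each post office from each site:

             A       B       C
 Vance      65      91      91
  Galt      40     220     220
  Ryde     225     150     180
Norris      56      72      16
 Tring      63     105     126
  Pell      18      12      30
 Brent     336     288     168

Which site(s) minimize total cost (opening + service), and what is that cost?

For any fixed open set, each post office goes to its cheapest open site; total = fixed + service.
{A}: Vance→A 65, Galt→A 40, Ryde→A 225, Norris→A 56, Tring→A 63, Pell→A 18, Brent→A 336. Service 803; fixed 365; total 1168.
{B}: service 938 + fixed 266 = 1204
{A, B}: service 674 + fixed 631 = 1305
{A, B, C}: service 514 + fixed 1295 = 1809
No other subset beats 1168.

Open A only; minimum total cost 1168.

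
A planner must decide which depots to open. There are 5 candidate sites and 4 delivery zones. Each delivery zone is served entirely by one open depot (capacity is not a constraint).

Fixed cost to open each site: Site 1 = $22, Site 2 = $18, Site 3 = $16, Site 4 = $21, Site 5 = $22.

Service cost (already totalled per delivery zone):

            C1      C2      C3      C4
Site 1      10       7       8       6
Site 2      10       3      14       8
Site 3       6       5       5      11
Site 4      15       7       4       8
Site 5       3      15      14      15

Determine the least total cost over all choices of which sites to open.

For any fixed open set, each delivery zone goes to its cheapest open site; total = fixed + service.
{Site 3}: C1→Site 3 6, C2→Site 3 5, C3→Site 3 5, C4→Site 3 11. Service 27; fixed 16; total 43.
{Site 1}: C1→Site 1 10, C2→Site 1 7, C3→Site 1 8, C4→Site 1 6. Service 31; fixed 22; total 53.
{Site 2}: C1→Site 2 10, C2→Site 2 3, C3→Site 2 14, C4→Site 2 8. Service 35; fixed 18; total 53.
{Site 1, Site 2, Site 3, Site 4, Site 5}: C1→Site 5 3, C2→Site 2 3, C3→Site 4 4, C4→Site 1 6. Service 16; fixed 99; total 115.
No other subset beats 43.

Minimum total cost: 43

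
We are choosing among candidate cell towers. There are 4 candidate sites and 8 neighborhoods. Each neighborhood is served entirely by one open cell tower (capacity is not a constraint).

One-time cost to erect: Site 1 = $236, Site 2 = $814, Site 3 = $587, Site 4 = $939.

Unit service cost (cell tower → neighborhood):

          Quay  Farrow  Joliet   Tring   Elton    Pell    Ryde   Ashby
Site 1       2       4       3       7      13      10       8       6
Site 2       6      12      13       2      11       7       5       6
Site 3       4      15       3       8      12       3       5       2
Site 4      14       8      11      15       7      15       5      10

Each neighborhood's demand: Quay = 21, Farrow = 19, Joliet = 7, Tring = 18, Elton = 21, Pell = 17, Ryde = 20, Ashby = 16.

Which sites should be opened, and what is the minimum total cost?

Open Site 1 only; minimum total cost 1200.

For any fixed open set, each neighborhood goes to its cheapest open site; total = fixed + service.
{Site 1}: Quay→Site 1 2·21=42, Farrow→Site 1 4·19=76, Joliet→Site 1 3·7=21, Tring→Site 1 7·18=126, Elton→Site 1 13·21=273, Pell→Site 1 10·17=170, Ryde→Site 1 8·20=160, Ashby→Site 1 6·16=96. Service 964; fixed 236; total 1200.
{Site 1, Site 3}: service 700 + fixed 823 = 1523
{Site 3}: Quay→Site 3 4·21=84, Farrow→Site 3 15·19=285, Joliet→Site 3 3·7=21, Tring→Site 3 8·18=144, Elton→Site 3 12·21=252, Pell→Site 3 3·17=51, Ryde→Site 3 5·20=100, Ashby→Site 3 2·16=32. Service 969; fixed 587; total 1556.
{Site 1, Site 2, Site 3, Site 4}: Quay→Site 1 2·21=42, Farrow→Site 1 4·19=76, Joliet→Site 1 3·7=21, Tring→Site 2 2·18=36, Elton→Site 4 7·21=147, Pell→Site 3 3·17=51, Ryde→Site 2 5·20=100, Ashby→Site 3 2·16=32. Service 505; fixed 2576; total 3081.
(All 15 nonempty subsets were checked; Site 1 only is lowest.)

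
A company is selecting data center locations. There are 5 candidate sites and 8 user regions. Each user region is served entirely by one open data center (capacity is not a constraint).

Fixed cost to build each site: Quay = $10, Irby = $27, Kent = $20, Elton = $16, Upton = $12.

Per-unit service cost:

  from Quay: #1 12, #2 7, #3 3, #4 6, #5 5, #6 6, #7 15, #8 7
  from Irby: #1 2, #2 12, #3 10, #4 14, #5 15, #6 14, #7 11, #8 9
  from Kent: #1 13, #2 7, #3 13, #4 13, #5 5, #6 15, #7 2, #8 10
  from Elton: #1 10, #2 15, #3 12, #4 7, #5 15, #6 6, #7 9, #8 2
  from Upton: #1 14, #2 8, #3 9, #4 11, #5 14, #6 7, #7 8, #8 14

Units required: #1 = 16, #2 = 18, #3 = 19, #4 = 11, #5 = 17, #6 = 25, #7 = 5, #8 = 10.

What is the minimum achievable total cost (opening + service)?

Minimum total cost: 619

For any fixed open set, each user region goes to its cheapest open site; total = fixed + service.
{Quay, Irby, Kent, Elton}: #1→Irby 2·16=32, #2→Quay 7·18=126, #3→Quay 3·19=57, #4→Quay 6·11=66, #5→Quay 5·17=85, #6→Quay 6·25=150, #7→Kent 2·5=10, #8→Elton 2·10=20. Service 546; fixed 73; total 619.
{Quay, Irby, Kent, Elton, Upton}: service 546 + fixed 85 = 631
{Quay, Irby, Elton}: service 581 + fixed 53 = 634
{Quay}: #1→Quay 12·16=192, #2→Quay 7·18=126, #3→Quay 3·19=57, #4→Quay 6·11=66, #5→Quay 5·17=85, #6→Quay 6·25=150, #7→Quay 15·5=75, #8→Quay 7·10=70. Service 821; fixed 10; total 831.
No other subset beats 619.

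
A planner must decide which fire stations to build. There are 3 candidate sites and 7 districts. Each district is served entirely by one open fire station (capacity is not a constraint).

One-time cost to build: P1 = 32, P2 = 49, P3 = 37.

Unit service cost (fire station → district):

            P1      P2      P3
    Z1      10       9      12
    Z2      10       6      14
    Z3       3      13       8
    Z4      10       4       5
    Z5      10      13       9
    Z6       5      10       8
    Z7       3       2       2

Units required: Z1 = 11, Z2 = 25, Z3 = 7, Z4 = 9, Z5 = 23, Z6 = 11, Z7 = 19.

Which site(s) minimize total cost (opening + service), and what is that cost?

For any fixed open set, each district goes to its cheapest open site; total = fixed + service.
{P1, P2}: Z1→P2 9·11=99, Z2→P2 6·25=150, Z3→P1 3·7=21, Z4→P2 4·9=36, Z5→P1 10·23=230, Z6→P1 5·11=55, Z7→P2 2·19=38. Service 629; fixed 81; total 710.
{P1, P2, P3}: service 606 + fixed 118 = 724
{P2, P3}: service 674 + fixed 86 = 760
{P1}: service 813 + fixed 32 = 845
No other subset beats 710.

Open P1 and P2; minimum total cost 710.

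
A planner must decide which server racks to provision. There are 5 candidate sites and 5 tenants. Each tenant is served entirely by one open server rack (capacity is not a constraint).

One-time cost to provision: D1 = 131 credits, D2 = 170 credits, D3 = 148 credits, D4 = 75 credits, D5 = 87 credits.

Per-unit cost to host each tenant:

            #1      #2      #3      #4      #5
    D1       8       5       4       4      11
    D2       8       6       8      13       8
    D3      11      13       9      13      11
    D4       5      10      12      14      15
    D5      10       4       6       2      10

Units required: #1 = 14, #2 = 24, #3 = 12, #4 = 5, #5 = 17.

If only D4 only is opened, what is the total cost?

Total cost: 854

Each tenant is assigned to its cheapest site among the open ones.
{D4}: #1→D4 5·14=70, #2→D4 10·24=240, #3→D4 12·12=144, #4→D4 14·5=70, #5→D4 15·17=255. Service 779; fixed 75; total 854.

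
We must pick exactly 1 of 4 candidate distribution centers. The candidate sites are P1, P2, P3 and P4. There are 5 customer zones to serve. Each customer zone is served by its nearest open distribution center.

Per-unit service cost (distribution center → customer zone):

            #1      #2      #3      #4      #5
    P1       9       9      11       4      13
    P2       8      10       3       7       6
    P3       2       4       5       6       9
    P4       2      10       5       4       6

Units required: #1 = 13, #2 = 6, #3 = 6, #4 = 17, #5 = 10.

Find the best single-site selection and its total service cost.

Choose P4 only; total service cost 244.

With exactly 1 open, each customer zone uses its cheapest among the chosen.
{P4}: #1→P4 2·13=26, #2→P4 10·6=60, #3→P4 5·6=30, #4→P4 4·17=68, #5→P4 6·10=60. Service cost 244.
{P3}: service cost 272
{P2}: service cost 361
Among all 4 size-1 choices, {P4} is lowest.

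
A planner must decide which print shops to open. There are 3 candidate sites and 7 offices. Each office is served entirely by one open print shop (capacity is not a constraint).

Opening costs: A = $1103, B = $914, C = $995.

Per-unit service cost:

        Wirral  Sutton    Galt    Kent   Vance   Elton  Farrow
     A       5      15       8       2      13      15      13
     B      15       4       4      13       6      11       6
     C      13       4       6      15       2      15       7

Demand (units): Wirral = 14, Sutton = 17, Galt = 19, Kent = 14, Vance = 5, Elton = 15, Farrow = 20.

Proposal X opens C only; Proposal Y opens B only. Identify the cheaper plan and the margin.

Proposal X: {C}: Wirral→C 13·14=182, Sutton→C 4·17=68, Galt→C 6·19=114, Kent→C 15·14=210, Vance→C 2·5=10, Elton→C 15·15=225, Farrow→C 7·20=140. Service 949; fixed 995; total 1944.
Proposal Y: {B}: Wirral→B 15·14=210, Sutton→B 4·17=68, Galt→B 4·19=76, Kent→B 13·14=182, Vance→B 6·5=30, Elton→B 11·15=165, Farrow→B 6·20=120. Service 851; fixed 914; total 1765.
Difference: |1944 − 1765| = 179.

Proposal Y is cheaper by 179.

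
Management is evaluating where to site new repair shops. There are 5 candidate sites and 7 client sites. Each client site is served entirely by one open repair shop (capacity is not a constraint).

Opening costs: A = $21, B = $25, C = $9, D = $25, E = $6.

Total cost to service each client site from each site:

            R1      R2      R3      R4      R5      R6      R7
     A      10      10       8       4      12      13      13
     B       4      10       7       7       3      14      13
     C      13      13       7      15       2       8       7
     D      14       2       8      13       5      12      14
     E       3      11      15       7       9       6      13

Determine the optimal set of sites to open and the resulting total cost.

For any fixed open set, each client site goes to its cheapest open site; total = fixed + service.
{C, E}: R1→E 3, R2→E 11, R3→C 7, R4→E 7, R5→C 2, R6→E 6, R7→C 7. Service 43; fixed 15; total 58.
{E}: R1→E 3, R2→E 11, R3→E 15, R4→E 7, R5→E 9, R6→E 6, R7→E 13. Service 64; fixed 6; total 70.
{C}: R1→C 13, R2→C 13, R3→C 7, R4→C 15, R5→C 2, R6→C 8, R7→C 7. Service 65; fixed 9; total 74.
{A, B, C, D, E}: service 31 + fixed 86 = 117
No other subset beats 58.

Open C and E; minimum total cost 58.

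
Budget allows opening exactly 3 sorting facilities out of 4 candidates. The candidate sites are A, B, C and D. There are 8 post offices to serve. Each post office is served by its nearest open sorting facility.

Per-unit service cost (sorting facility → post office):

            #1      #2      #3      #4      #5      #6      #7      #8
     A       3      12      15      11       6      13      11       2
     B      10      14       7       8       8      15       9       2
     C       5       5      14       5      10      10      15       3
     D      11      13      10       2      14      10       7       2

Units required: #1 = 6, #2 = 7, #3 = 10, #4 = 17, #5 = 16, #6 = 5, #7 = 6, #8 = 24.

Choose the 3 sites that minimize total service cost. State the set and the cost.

Choose A, C and D; total service cost 423.

With exactly 3 open, each post office uses its cheapest among the chosen.
{A, C, D}: #1→A 3·6=18, #2→C 5·7=35, #3→D 10·10=100, #4→D 2·17=34, #5→A 6·16=96, #6→C 10·5=50, #7→D 7·6=42, #8→A 2·24=48. Service cost 423.
{B, C, D}: service cost 437
{A, B, D}: service cost 442
Among all 4 size-3 choices, {A, C, D} is lowest.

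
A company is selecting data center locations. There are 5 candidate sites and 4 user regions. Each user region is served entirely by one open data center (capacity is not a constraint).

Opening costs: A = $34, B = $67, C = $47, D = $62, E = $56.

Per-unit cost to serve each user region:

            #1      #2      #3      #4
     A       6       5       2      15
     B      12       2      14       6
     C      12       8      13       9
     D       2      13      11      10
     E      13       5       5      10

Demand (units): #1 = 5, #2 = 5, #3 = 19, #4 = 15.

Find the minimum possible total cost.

Minimum total cost: 269

For any fixed open set, each user region goes to its cheapest open site; total = fixed + service.
{A, B}: #1→A 6·5=30, #2→B 2·5=10, #3→A 2·19=38, #4→B 6·15=90. Service 168; fixed 101; total 269.
{A, C}: service 228 + fixed 81 = 309
{A, B, D}: service 148 + fixed 163 = 311
{A, B, C, D, E}: #1→D 2·5=10, #2→B 2·5=10, #3→A 2·19=38, #4→B 6·15=90. Service 148; fixed 266; total 414.
No other subset beats 269.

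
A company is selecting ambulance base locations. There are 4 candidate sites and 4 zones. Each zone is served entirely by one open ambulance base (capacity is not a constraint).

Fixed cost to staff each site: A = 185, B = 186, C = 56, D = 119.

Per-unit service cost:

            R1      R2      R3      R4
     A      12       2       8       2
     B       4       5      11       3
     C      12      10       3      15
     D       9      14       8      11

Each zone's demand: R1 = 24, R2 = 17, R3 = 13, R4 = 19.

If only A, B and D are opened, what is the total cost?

Total cost: 762

Each zone is assigned to its cheapest site among the open ones.
{A, B, D}: R1→B 4·24=96, R2→A 2·17=34, R3→A 8·13=104, R4→A 2·19=38. Service 272; fixed 490; total 762.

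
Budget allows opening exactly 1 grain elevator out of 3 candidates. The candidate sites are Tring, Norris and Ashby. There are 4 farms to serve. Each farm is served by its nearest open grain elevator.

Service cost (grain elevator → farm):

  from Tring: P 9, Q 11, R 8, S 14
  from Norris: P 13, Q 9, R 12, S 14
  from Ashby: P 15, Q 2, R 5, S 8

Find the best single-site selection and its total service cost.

Choose Ashby only; total service cost 30.

With exactly 1 open, each farm uses its cheapest among the chosen.
{Ashby}: P→Ashby 15, Q→Ashby 2, R→Ashby 5, S→Ashby 8. Service cost 30.
{Tring}: service cost 42
{Norris}: service cost 48
Among all 3 size-1 choices, {Ashby} is lowest.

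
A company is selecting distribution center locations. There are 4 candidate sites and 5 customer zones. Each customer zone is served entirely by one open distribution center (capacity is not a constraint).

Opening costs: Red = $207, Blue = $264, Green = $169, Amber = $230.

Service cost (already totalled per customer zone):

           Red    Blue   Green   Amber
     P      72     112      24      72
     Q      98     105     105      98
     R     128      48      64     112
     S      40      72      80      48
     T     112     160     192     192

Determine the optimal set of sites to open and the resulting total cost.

For any fixed open set, each customer zone goes to its cheapest open site; total = fixed + service.
{Green}: P→Green 24, Q→Green 105, R→Green 64, S→Green 80, T→Green 192. Service 465; fixed 169; total 634.
{Red}: P→Red 72, Q→Red 98, R→Red 128, S→Red 40, T→Red 112. Service 450; fixed 207; total 657.
{Red, Green}: service 338 + fixed 376 = 714
{Red, Blue, Green, Amber}: service 322 + fixed 870 = 1192
No other subset beats 634.

Open Green only; minimum total cost 634.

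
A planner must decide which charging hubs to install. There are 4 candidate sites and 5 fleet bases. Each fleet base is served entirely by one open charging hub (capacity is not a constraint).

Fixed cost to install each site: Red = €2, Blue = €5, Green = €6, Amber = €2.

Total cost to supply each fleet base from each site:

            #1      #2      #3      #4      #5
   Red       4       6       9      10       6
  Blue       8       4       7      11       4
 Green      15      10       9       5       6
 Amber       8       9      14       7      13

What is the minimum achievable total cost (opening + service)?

Minimum total cost: 35

For any fixed open set, each fleet base goes to its cheapest open site; total = fixed + service.
{Red, Blue, Amber}: #1→Red 4, #2→Blue 4, #3→Blue 7, #4→Amber 7, #5→Blue 4. Service 26; fixed 9; total 35.
{Red, Blue}: #1→Red 4, #2→Blue 4, #3→Blue 7, #4→Red 10, #5→Blue 4. Service 29; fixed 7; total 36.
{Red, Amber}: service 32 + fixed 4 = 36
{Red, Blue, Green, Amber}: #1→Red 4, #2→Blue 4, #3→Blue 7, #4→Green 5, #5→Blue 4. Service 24; fixed 15; total 39.
(All 15 nonempty subsets were checked; Red, Blue and Amber is lowest.)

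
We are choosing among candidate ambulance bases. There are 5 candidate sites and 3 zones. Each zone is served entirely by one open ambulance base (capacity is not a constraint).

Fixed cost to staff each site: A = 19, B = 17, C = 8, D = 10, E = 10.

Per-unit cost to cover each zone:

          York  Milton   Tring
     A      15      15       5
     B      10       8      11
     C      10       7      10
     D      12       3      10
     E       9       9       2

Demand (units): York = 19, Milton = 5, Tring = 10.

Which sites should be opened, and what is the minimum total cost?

Open D and E; minimum total cost 226.

For any fixed open set, each zone goes to its cheapest open site; total = fixed + service.
{D, E}: York→E 9·19=171, Milton→D 3·5=15, Tring→E 2·10=20. Service 206; fixed 20; total 226.
{C, D, E}: service 206 + fixed 28 = 234
{B, D, E}: York→E 9·19=171, Milton→D 3·5=15, Tring→E 2·10=20. Service 206; fixed 37; total 243.
{A, B, C, D, E}: service 206 + fixed 64 = 270
No other subset beats 226.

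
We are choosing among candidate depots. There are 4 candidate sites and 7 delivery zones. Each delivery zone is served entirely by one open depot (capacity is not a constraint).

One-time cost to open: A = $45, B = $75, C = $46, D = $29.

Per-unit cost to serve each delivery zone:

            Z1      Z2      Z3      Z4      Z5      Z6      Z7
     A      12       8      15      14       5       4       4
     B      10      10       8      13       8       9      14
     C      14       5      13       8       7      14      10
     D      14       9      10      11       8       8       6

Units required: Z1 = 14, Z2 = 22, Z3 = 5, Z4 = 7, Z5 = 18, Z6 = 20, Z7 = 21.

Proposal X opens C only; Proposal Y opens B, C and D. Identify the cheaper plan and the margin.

Proposal X: {C}: Z1→C 14·14=196, Z2→C 5·22=110, Z3→C 13·5=65, Z4→C 8·7=56, Z5→C 7·18=126, Z6→C 14·20=280, Z7→C 10·21=210. Service 1043; fixed 46; total 1089.
Proposal Y: {B, C, D}: Z1→B 10·14=140, Z2→C 5·22=110, Z3→B 8·5=40, Z4→C 8·7=56, Z5→C 7·18=126, Z6→D 8·20=160, Z7→D 6·21=126. Service 758; fixed 150; total 908.
Difference: |1089 − 908| = 181.

Proposal Y is cheaper by 181.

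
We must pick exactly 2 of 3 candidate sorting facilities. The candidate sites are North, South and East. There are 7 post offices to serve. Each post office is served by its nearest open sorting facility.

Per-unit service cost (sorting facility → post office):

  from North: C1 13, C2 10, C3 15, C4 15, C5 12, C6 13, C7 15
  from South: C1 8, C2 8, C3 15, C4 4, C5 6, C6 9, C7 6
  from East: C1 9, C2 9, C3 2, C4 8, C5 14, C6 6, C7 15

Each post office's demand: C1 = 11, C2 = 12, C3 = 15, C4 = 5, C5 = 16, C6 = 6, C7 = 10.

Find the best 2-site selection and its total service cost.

With exactly 2 open, each post office uses its cheapest among the chosen.
{South, East}: C1→South 8·11=88, C2→South 8·12=96, C3→East 2·15=30, C4→South 4·5=20, C5→South 6·16=96, C6→East 6·6=36, C7→South 6·10=60. Service cost 426.
{North, South}: service cost 639
{North, East}: service cost 655
Among all 3 size-2 choices, {South, East} is lowest.

Choose South and East; total service cost 426.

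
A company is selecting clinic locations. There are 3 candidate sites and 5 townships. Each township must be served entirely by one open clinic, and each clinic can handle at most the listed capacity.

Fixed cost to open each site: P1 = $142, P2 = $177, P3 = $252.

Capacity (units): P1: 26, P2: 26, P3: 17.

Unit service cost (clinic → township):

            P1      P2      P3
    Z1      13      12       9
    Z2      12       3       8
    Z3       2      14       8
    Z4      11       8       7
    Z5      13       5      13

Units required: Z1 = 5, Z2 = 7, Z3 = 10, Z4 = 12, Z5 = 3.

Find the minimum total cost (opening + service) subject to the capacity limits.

Minimum total cost: 536

Open {P1, P2}: Z1→P1 13·5=65, Z2→P2 3·7=21, Z3→P1 2·10=20, Z4→P2 8·12=96, Z5→P2 5·3=15.
Loads: P1 carries 15/26, P2 carries 22/26. Service 217; fixed 319; total 536.
Next best feasible plan costs 555.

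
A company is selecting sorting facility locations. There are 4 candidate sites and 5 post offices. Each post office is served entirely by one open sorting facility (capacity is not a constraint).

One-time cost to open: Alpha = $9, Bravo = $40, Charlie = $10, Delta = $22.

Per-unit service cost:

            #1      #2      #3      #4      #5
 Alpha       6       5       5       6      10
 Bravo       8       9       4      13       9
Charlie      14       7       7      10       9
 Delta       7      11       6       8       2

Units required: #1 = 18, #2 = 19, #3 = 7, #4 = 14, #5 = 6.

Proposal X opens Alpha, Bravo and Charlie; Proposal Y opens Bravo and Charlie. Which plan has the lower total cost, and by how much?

Proposal X is cheaper by 121.

Proposal X: {Alpha, Bravo, Charlie}: #1→Alpha 6·18=108, #2→Alpha 5·19=95, #3→Bravo 4·7=28, #4→Alpha 6·14=84, #5→Bravo 9·6=54. Service 369; fixed 59; total 428.
Proposal Y: {Bravo, Charlie}: #1→Bravo 8·18=144, #2→Charlie 7·19=133, #3→Bravo 4·7=28, #4→Charlie 10·14=140, #5→Bravo 9·6=54. Service 499; fixed 50; total 549.
Difference: |428 − 549| = 121.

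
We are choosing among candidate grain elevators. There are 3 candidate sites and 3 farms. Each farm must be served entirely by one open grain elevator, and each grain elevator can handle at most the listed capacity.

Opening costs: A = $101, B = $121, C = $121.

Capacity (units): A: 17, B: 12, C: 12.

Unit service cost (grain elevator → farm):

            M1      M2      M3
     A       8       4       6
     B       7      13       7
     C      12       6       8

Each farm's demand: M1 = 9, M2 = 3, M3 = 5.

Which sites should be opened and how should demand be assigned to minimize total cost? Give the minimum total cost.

Minimum total cost: 215

Open {A}: M1→A 8·9=72, M2→A 4·3=12, M3→A 6·5=30.
Loads: A carries 17/17. Service 114; fixed 101; total 215.
Next best feasible plan costs 327.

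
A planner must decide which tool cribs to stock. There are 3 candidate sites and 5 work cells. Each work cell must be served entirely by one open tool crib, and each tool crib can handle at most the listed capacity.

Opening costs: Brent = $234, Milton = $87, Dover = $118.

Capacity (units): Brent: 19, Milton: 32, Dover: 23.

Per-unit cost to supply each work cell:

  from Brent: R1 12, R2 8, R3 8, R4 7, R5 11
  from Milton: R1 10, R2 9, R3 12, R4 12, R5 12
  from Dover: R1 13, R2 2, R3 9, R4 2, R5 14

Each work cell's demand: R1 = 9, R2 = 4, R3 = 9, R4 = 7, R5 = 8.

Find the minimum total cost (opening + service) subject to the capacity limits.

Minimum total cost: 494

Open {Milton, Dover}: R1→Milton 10·9=90, R2→Dover 2·4=8, R3→Dover 9·9=81, R4→Dover 2·7=14, R5→Milton 12·8=96.
Loads: Milton carries 17/32, Dover carries 20/23. Service 289; fixed 205; total 494.
Next best feasible plan costs 521.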